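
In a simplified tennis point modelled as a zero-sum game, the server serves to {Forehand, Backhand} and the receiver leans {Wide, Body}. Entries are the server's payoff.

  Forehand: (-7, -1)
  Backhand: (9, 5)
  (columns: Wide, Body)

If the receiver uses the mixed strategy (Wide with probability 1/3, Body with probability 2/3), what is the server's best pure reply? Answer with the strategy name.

Backhand

Expected payoff of Forehand: (1/3)·(-7) + (2/3)·(-1) = -3.
Expected payoff of Backhand: (1/3)·9 + (2/3)·5 = 19/3.
The largest is 19/3, so the server's best response is Backhand.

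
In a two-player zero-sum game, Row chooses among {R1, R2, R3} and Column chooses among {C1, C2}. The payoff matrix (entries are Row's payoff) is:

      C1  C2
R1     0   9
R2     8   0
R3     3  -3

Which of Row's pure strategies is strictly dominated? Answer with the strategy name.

R2 gives a strictly higher payoff than R3 against every column: 8 > 3, 0 > -3.
So R3 is strictly dominated and Row never plays it.

R3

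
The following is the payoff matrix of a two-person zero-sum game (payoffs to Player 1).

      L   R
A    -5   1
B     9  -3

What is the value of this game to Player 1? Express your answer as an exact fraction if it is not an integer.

Row minima: A → -5, B → -3; maximin = -3.
Column maxima: L → 9, R → 1; minimax = 1.
-3 ≠ 1, so there is no saddle point; optimal play is mixed.
Let Player 1 play A with probability p. Expected payoff against L: (-5)p + 9(1−p) = −14p + 9; against R: 1p + (-3)(1−p) = 4p − 3.
Setting these equal: −14p + 9 = 4p − 3 ⇒ −18p = -12 ⇒ p = 2/3, and the value is (-14)·(2/3) + 9 = -1/3.
For Player 2: with q = P(L), equating A's and B's payoffs gives −6q + 1 = 12q − 3 ⇒ q = 2/9.

-1/3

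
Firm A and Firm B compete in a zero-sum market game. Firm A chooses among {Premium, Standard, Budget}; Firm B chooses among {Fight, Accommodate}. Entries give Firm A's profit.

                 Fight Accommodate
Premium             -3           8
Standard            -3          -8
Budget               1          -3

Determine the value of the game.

Row minima: Premium → -3, Standard → -8, Budget → -3; maximin = -3.
Column maxima: Fight → 1, Accommodate → 8; minimax = 1.
-3 ≠ 1, so there is no saddle point; optimal play is mixed.
Standard is strictly dominated by Budget, so Firm A never plays it.
On the remaining 2×2 (Premium, Budget vs Fight, Accommodate):
Let Firm A play Premium with probability p. Expected payoff against Fight: (-3)p + 1(1−p) = −4p + 1; against Accommodate: 8p + (-3)(1−p) = 11p − 3.
Setting these equal: −4p + 1 = 11p − 3 ⇒ −15p = -4 ⇒ p = 4/15, and the value is (-4)·(4/15) + 1 = -1/15.
For Firm B: with q = P(Fight), equating Premium's and Budget's payoffs gives −11q + 8 = 4q − 3 ⇒ q = 11/15.

-1/15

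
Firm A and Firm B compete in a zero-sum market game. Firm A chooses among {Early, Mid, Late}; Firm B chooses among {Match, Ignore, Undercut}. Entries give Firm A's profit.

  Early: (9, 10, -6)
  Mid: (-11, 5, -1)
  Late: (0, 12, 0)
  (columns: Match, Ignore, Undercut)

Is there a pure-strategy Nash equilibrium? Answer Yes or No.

Yes

Row minima: Early → -6, Mid → -11, Late → 0; maximin = 0.
Column maxima: Match → 9, Ignore → 12, Undercut → 0; minimax = 0.
maximin = minimax = 0, so a saddle point exists.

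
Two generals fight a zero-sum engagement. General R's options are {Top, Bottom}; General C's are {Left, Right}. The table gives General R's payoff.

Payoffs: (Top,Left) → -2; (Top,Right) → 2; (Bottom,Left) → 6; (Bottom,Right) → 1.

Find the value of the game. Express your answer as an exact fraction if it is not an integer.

Row minima: Top → -2, Bottom → 1; maximin = 1.
Column maxima: Left → 6, Right → 2; minimax = 2.
1 ≠ 2, so there is no saddle point; optimal play is mixed.
Let General R play Top with probability p. Expected payoff against Left: (-2)p + 6(1−p) = −8p + 6; against Right: 2p + 1(1−p) = p + 1.
Setting these equal: −8p + 6 = p + 1 ⇒ −9p = -5 ⇒ p = 5/9, and the value is (-8)·(5/9) + 6 = 14/9.
For General C: with q = P(Left), equating Top's and Bottom's payoffs gives −4q + 2 = 5q + 1 ⇒ q = 1/9.

14/9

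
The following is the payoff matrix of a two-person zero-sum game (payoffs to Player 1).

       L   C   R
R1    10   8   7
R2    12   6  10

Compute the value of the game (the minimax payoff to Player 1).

Row minima: R1 → 7, R2 → 6; maximin = 7.
Column maxima: L → 12, C → 8, R → 10; minimax = 8.
7 ≠ 8, so there is no saddle point; optimal play is mixed.
L is strictly dominated by C (it gives Player 1 strictly more in every row), so Player 2 never plays it.
On the remaining 2×2 (R1, R2 vs C, R):
Let Player 1 play R1 with probability p. Expected payoff against C: 8p + 6(1−p) = 2p + 6; against R: 7p + 10(1−p) = −3p + 10.
Setting these equal: 2p + 6 = −3p + 10 ⇒ 5p = 4 ⇒ p = 4/5, and the value is (2)·(4/5) + 6 = 38/5.
For Player 2: with q = P(C), equating R1's and R2's payoffs gives q + 7 = −4q + 10 ⇒ q = 3/5.

38/5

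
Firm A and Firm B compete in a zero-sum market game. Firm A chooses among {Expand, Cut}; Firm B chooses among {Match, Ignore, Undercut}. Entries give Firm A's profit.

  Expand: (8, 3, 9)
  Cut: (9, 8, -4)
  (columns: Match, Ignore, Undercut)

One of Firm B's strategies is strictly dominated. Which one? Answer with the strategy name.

Match

Ignore holds Firm A's payoff strictly below Match in every row: 3 < 8, 8 < 9.
So Match is strictly dominated for Firm B.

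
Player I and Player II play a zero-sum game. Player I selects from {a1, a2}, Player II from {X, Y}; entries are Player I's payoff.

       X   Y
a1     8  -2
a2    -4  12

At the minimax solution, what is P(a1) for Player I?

8/13

Row minima: a1 → -2, a2 → -4; maximin = -2.
Column maxima: X → 8, Y → 12; minimax = 8.
-2 ≠ 8, so there is no saddle point; optimal play is mixed.
Let Player I play a1 with probability p. Expected payoff against X: 8p + (-4)(1−p) = 12p − 4; against Y: (-2)p + 12(1−p) = −14p + 12.
Setting these equal: 12p − 4 = −14p + 12 ⇒ 26p = 16 ⇒ p = 8/13, and the value is (12)·(8/13) − 4 = 44/13.
For Player II: with q = P(X), equating a1's and a2's payoffs gives 10q − 2 = −16q + 12 ⇒ q = 7/13.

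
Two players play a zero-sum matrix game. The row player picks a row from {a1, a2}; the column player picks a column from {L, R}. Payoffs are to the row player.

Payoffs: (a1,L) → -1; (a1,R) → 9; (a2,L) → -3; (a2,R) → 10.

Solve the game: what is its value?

Row minima: a1 → -1, a2 → -3; maximin = -1.
Column maxima: L → -1, R → 10; minimax = -1.
Since maximin = minimax = -1, there is a saddle point and the value is -1.

-1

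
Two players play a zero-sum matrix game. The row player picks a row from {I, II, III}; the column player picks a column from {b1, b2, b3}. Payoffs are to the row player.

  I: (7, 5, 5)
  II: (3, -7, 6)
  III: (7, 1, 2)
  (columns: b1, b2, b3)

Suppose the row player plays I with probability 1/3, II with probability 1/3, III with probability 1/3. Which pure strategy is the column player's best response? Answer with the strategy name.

If the column player plays b1, the row player's expected payoff is (1/3)·7 + (1/3)·3 + (1/3)·7 = 17/3.
If the column player plays b2, the row player's expected payoff is (1/3)·5 + (1/3)·(-7) + (1/3)·1 = -1/3.
If the column player plays b3, the row player's expected payoff is (1/3)·5 + (1/3)·6 + (1/3)·2 = 13/3.
The column player minimizes the row player's payoff; the smallest is -1/3, so the best response is b2.

b2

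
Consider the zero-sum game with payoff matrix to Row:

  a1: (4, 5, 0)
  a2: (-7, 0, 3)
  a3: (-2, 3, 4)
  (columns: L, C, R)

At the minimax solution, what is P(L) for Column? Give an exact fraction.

2/5

Row minima: a1 → 0, a2 → -7, a3 → -2; maximin = 0.
Column maxima: L → 4, C → 5, R → 4; minimax = 4.
0 ≠ 4, so there is no saddle point; optimal play is mixed.
a2 is strictly dominated by a3, so Row never plays it.
C is strictly dominated by L (it gives Row strictly more in every row), so Column never plays it.
On the remaining 2×2 (a1, a3 vs L, R):
Let Row play a1 with probability p. Expected payoff against L: 4p + (-2)(1−p) = 6p − 2; against R: 0p + 4(1−p) = −4p + 4.
Setting these equal: 6p − 2 = −4p + 4 ⇒ 10p = 6 ⇒ p = 3/5, and the value is (6)·(3/5) − 2 = 8/5.
For Column: with q = P(L), equating a1's and a3's payoffs gives 4q = −6q + 4 ⇒ q = 2/5.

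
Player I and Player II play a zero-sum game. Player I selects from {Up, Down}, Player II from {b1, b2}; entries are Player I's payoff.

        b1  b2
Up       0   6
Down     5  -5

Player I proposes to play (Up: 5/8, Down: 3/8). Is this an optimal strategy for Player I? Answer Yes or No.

Against b1 this mix gives (5/8)·0 + (3/8)·5 = 15/8.
Against b2 this mix gives (5/8)·6 + (3/8)·(-5) = 15/8.
All of Player II's active replies (b1, b2) yield 15/8, and no column does worse for Player I. The mix makes Player II indifferent and guarantees 15/8, so it is optimal.

Yes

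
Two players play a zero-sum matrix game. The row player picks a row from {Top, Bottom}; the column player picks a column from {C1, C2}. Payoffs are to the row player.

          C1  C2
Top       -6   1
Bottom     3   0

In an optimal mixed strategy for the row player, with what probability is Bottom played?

Row minima: Top → -6, Bottom → 0; maximin = 0.
Column maxima: C1 → 3, C2 → 1; minimax = 1.
0 ≠ 1, so there is no saddle point; optimal play is mixed.
Let the row player play Top with probability p. Expected payoff against C1: (-6)p + 3(1−p) = −9p + 3; against C2: 1p + 0(1−p) = p.
Setting these equal: −9p + 3 = p ⇒ −10p = -3 ⇒ p = 3/10, and the value is (-9)·(3/10) + 3 = 3/10.
For the column player: with q = P(C1), equating Top's and Bottom's payoffs gives −7q + 1 = 3q ⇒ q = 1/10.

7/10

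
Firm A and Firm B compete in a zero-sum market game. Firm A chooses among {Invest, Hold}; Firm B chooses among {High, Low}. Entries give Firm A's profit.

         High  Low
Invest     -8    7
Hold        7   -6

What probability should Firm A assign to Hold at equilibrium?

Row minima: Invest → -8, Hold → -6; maximin = -6.
Column maxima: High → 7, Low → 7; minimax = 7.
-6 ≠ 7, so there is no saddle point; optimal play is mixed.
Let Firm A play Invest with probability p. Expected payoff against High: (-8)p + 7(1−p) = −15p + 7; against Low: 7p + (-6)(1−p) = 13p − 6.
Setting these equal: −15p + 7 = 13p − 6 ⇒ −28p = -13 ⇒ p = 13/28, and the value is (-15)·(13/28) + 7 = 1/28.
For Firm B: with q = P(High), equating Invest's and Hold's payoffs gives −15q + 7 = 13q − 6 ⇒ q = 13/28.

15/28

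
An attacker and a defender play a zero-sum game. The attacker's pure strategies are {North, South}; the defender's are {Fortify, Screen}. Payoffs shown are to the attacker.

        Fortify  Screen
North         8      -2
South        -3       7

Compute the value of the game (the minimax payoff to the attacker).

5/2

Row minima: North → -2, South → -3; maximin = -2.
Column maxima: Fortify → 8, Screen → 7; minimax = 7.
-2 ≠ 7, so there is no saddle point; optimal play is mixed.
Let the attacker play North with probability p. Expected payoff against Fortify: 8p + (-3)(1−p) = 11p − 3; against Screen: (-2)p + 7(1−p) = −9p + 7.
Setting these equal: 11p − 3 = −9p + 7 ⇒ 20p = 10 ⇒ p = 1/2, and the value is (11)·(1/2) − 3 = 5/2.
For the defender: with q = P(Fortify), equating North's and South's payoffs gives 10q − 2 = −10q + 7 ⇒ q = 9/20.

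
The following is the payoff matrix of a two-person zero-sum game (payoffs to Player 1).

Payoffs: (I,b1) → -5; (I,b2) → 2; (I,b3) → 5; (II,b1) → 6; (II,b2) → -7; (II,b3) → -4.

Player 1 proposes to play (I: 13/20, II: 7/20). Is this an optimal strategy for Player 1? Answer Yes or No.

Against b1 this mix gives (13/20)·(-5) + (7/20)·6 = -23/20.
Against b2 this mix gives (13/20)·2 + (7/20)·(-7) = -23/20.
Against b3 this mix gives (13/20)·5 + (7/20)·(-4) = 37/20.
All of Player 2's active replies (b1, b2) yield -23/20, and no column does worse for Player 1. The mix makes Player 2 indifferent and guarantees -23/20, so it is optimal.

Yes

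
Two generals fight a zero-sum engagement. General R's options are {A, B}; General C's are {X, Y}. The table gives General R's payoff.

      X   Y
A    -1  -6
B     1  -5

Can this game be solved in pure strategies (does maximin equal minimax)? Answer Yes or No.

Row minima: A → -6, B → -5; maximin = -5.
Column maxima: X → 1, Y → -5; minimax = -5.
maximin = minimax = -5, so a saddle point exists.

Yes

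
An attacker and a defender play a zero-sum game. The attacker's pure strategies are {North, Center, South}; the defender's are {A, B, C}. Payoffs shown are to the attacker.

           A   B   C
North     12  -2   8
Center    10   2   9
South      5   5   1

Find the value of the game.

Row minima: North → -2, Center → 2, South → 1; maximin = 2.
Column maxima: A → 12, B → 5, C → 9; minimax = 5.
2 ≠ 5, so there is no saddle point; optimal play is mixed.
A is strictly dominated by C (it gives the attacker strictly more in every row), so the defender never plays it.
With A eliminated, North is strictly dominated by Center (Center gives the attacker strictly more in every remaining column), so the attacker never plays it.
On the remaining 2×2 (Center, South vs B, C):
Let the attacker play Center with probability p. Expected payoff against B: 2p + 5(1−p) = −3p + 5; against C: 9p + 1(1−p) = 8p + 1.
Setting these equal: −3p + 5 = 8p + 1 ⇒ −11p = -4 ⇒ p = 4/11, and the value is (-3)·(4/11) + 5 = 43/11.
For the defender: with q = P(B), equating Center's and South's payoffs gives −7q + 9 = 4q + 1 ⇒ q = 8/11.

43/11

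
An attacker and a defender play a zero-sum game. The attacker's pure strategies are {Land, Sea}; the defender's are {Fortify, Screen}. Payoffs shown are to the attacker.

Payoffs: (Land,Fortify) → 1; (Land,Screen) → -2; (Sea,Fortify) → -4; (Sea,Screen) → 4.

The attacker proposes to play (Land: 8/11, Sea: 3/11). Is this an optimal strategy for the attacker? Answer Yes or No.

Against Fortify this mix gives (8/11)·1 + (3/11)·(-4) = -4/11.
Against Screen this mix gives (8/11)·(-2) + (3/11)·4 = -4/11.
All of the defender's active replies (Fortify, Screen) yield -4/11, and no column does worse for the attacker. The mix makes the defender indifferent and guarantees -4/11, so it is optimal.

Yes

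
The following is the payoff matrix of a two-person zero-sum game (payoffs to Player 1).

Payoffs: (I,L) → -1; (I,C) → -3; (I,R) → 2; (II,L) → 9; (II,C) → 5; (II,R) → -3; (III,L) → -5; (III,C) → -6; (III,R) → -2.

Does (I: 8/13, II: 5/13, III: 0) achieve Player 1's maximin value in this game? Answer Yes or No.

Yes

Against L this mix gives (8/13)·(-1) + (5/13)·9 = 37/13.
Against C this mix gives (8/13)·(-3) + (5/13)·5 = 1/13.
Against R this mix gives (8/13)·2 + (5/13)·(-3) = 1/13.
All of Player 2's active replies (C, R) yield 1/13, and no column does worse for Player 1. The mix makes Player 2 indifferent and guarantees 1/13, so it is optimal.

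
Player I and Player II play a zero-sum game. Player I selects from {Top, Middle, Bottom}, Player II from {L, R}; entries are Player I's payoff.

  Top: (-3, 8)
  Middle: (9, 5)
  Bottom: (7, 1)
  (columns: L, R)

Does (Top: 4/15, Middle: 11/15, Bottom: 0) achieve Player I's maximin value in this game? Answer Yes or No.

Against L this mix gives (4/15)·(-3) + (11/15)·9 = 29/5.
Against R this mix gives (4/15)·8 + (11/15)·5 = 29/5.
All of Player II's active replies (L, R) yield 29/5, and no column does worse for Player I. The mix makes Player II indifferent and guarantees 29/5, so it is optimal.

Yes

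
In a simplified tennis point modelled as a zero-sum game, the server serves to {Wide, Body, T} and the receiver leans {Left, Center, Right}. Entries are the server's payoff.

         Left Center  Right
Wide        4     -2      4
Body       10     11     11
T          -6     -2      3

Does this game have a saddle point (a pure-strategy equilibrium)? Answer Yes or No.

Row minima: Wide → -2, Body → 10, T → -6; maximin = 10.
Column maxima: Left → 10, Center → 11, Right → 11; minimax = 10.
maximin = minimax = 10, so a saddle point exists.

Yes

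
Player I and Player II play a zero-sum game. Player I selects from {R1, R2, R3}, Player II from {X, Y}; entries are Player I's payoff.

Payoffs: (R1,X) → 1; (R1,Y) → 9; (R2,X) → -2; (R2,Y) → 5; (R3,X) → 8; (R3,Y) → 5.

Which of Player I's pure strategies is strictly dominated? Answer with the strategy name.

R2

R1 gives a strictly higher payoff than R2 against every column: 1 > -2, 9 > 5.
So R2 is strictly dominated and Player I never plays it.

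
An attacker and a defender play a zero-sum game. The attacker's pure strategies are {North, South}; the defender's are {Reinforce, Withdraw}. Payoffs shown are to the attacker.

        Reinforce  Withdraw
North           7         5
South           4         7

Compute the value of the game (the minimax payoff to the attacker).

Row minima: North → 5, South → 4; maximin = 5.
Column maxima: Reinforce → 7, Withdraw → 7; minimax = 7.
5 ≠ 7, so there is no saddle point; optimal play is mixed.
Let the attacker play North with probability p. Expected payoff against Reinforce: 7p + 4(1−p) = 3p + 4; against Withdraw: 5p + 7(1−p) = −2p + 7.
Setting these equal: 3p + 4 = −2p + 7 ⇒ 5p = 3 ⇒ p = 3/5, and the value is (3)·(3/5) + 4 = 29/5.
For the defender: with q = P(Reinforce), equating North's and South's payoffs gives 2q + 5 = −3q + 7 ⇒ q = 2/5.

29/5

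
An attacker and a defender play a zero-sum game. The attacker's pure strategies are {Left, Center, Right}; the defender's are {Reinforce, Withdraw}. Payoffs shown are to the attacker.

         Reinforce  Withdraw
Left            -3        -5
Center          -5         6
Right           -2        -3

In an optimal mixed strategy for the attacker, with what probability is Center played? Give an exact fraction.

Row minima: Left → -5, Center → -5, Right → -3; maximin = -3.
Column maxima: Reinforce → -2, Withdraw → 6; minimax = -2.
-3 ≠ -2, so there is no saddle point; optimal play is mixed.
Left is strictly dominated by Right, so the attacker never plays it.
On the remaining 2×2 (Center, Right vs Reinforce, Withdraw):
Let the attacker play Center with probability p. Expected payoff against Reinforce: (-5)p + (-2)(1−p) = −3p − 2; against Withdraw: 6p + (-3)(1−p) = 9p − 3.
Setting these equal: −3p − 2 = 9p − 3 ⇒ −12p = -1 ⇒ p = 1/12, and the value is (-3)·(1/12) − 2 = -9/4.
For the defender: with q = P(Reinforce), equating Center's and Right's payoffs gives −11q + 6 = q − 3 ⇒ q = 3/4.

1/12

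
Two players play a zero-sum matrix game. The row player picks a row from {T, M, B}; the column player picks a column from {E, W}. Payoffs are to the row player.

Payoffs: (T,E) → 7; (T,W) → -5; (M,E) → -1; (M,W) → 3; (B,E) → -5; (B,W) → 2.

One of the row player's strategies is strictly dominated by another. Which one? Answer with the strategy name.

M gives a strictly higher payoff than B against every column: -1 > -5, 3 > 2.
So B is strictly dominated and the row player never plays it.

B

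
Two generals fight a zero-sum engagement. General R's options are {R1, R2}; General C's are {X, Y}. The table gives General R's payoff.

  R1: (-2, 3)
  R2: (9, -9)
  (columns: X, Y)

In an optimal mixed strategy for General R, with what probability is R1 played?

18/23

Row minima: R1 → -2, R2 → -9; maximin = -2.
Column maxima: X → 9, Y → 3; minimax = 3.
-2 ≠ 3, so there is no saddle point; optimal play is mixed.
Let General R play R1 with probability p. Expected payoff against X: (-2)p + 9(1−p) = −11p + 9; against Y: 3p + (-9)(1−p) = 12p − 9.
Setting these equal: −11p + 9 = 12p − 9 ⇒ −23p = -18 ⇒ p = 18/23, and the value is (-11)·(18/23) + 9 = 9/23.
For General C: with q = P(X), equating R1's and R2's payoffs gives −5q + 3 = 18q − 9 ⇒ q = 12/23.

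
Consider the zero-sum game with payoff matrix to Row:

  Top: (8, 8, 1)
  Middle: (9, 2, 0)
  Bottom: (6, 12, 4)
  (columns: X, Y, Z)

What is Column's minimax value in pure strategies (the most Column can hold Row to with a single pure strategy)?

Column maxima: X → 9, Y → 12, Z → 4.
The smallest of these is 4.

4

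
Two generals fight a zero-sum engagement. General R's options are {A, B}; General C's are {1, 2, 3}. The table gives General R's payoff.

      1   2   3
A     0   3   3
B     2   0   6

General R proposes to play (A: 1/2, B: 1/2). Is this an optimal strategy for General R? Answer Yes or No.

No

Against 1 this mix gives (1/2)·0 + (1/2)·2 = 1.
Against 2 this mix gives (1/2)·3 + (1/2)·0 = 3/2.
Against 3 this mix gives (1/2)·3 + (1/2)·6 = 9/2.
General C will play 1, holding General R to 1. Shifting weight toward the row that does better against 1 would raise this floor (the equalizing mix achieves 6/5 against both 1 and 2), so the proposed strategy is not optimal.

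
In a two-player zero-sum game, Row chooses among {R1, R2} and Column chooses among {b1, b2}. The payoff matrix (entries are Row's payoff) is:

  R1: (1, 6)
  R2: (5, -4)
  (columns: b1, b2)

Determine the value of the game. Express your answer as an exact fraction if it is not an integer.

17/7

Row minima: R1 → 1, R2 → -4; maximin = 1.
Column maxima: b1 → 5, b2 → 6; minimax = 5.
1 ≠ 5, so there is no saddle point; optimal play is mixed.
Let Row play R1 with probability p. Expected payoff against b1: 1p + 5(1−p) = −4p + 5; against b2: 6p + (-4)(1−p) = 10p − 4.
Setting these equal: −4p + 5 = 10p − 4 ⇒ −14p = -9 ⇒ p = 9/14, and the value is (-4)·(9/14) + 5 = 17/7.
For Column: with q = P(b1), equating R1's and R2's payoffs gives −5q + 6 = 9q − 4 ⇒ q = 5/7.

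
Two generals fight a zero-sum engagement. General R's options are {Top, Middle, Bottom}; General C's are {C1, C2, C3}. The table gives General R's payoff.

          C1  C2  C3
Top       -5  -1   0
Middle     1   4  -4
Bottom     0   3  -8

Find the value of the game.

Row minima: Top → -5, Middle → -4, Bottom → -8; maximin = -4.
Column maxima: C1 → 1, C2 → 4, C3 → 0; minimax = 0.
-4 ≠ 0, so there is no saddle point; optimal play is mixed.
Bottom is strictly dominated by Middle, so General R never plays it.
C2 is strictly dominated by C1 (it gives General R strictly more in every row), so General C never plays it.
On the remaining 2×2 (Top, Middle vs C1, C3):
Let General R play Top with probability p. Expected payoff against C1: (-5)p + 1(1−p) = −6p + 1; against C3: 0p + (-4)(1−p) = 4p − 4.
Setting these equal: −6p + 1 = 4p − 4 ⇒ −10p = -5 ⇒ p = 1/2, and the value is (-6)·(1/2) + 1 = -2.
For General C: with q = P(C1), equating Top's and Middle's payoffs gives −5q = 5q − 4 ⇒ q = 2/5.

-2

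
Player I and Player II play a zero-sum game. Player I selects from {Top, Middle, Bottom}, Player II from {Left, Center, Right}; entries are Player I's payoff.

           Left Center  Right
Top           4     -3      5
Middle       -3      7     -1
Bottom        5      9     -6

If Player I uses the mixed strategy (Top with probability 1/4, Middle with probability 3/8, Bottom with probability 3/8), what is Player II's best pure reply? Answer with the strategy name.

Right

If Player II plays Left, Player I's expected payoff is (1/4)·4 + (3/8)·(-3) + (3/8)·5 = 7/4.
If Player II plays Center, Player I's expected payoff is (1/4)·(-3) + (3/8)·7 + (3/8)·9 = 21/4.
If Player II plays Right, Player I's expected payoff is (1/4)·5 + (3/8)·(-1) + (3/8)·(-6) = -11/8.
Player II minimizes Player I's payoff; the smallest is -11/8, so the best response is Right.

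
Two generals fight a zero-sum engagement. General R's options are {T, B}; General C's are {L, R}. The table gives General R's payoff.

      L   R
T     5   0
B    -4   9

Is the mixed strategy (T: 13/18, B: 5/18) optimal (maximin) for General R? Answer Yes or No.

Against L this mix gives (13/18)·5 + (5/18)·(-4) = 5/2.
Against R this mix gives (13/18)·0 + (5/18)·9 = 5/2.
All of General C's active replies (L, R) yield 5/2, and no column does worse for General R. The mix makes General C indifferent and guarantees 5/2, so it is optimal.

Yes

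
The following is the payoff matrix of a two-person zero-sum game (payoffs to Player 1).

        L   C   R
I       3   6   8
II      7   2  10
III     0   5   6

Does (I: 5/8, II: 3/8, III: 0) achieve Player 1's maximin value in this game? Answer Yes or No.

Yes

Against L this mix gives (5/8)·3 + (3/8)·7 = 9/2.
Against C this mix gives (5/8)·6 + (3/8)·2 = 9/2.
Against R this mix gives (5/8)·8 + (3/8)·10 = 35/4.
All of Player 2's active replies (L, C) yield 9/2, and no column does worse for Player 1. The mix makes Player 2 indifferent and guarantees 9/2, so it is optimal.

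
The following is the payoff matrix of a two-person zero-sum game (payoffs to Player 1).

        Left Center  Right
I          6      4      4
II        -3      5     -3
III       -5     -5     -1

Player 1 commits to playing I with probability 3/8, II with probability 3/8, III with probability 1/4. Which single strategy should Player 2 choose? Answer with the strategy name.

Left

If Player 2 plays Left, Player 1's expected payoff is (3/8)·6 + (3/8)·(-3) + (1/4)·(-5) = -1/8.
If Player 2 plays Center, Player 1's expected payoff is (3/8)·4 + (3/8)·5 + (1/4)·(-5) = 17/8.
If Player 2 plays Right, Player 1's expected payoff is (3/8)·4 + (3/8)·(-3) + (1/4)·(-1) = 1/8.
Player 2 minimizes Player 1's payoff; the smallest is -1/8, so the best response is Left.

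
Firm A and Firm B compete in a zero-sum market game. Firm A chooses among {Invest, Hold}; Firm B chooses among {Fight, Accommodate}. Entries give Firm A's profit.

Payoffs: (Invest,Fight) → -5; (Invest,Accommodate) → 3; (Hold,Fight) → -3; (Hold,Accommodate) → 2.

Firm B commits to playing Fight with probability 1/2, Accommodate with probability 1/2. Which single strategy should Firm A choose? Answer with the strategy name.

Hold

Expected payoff of Invest: (1/2)·(-5) + (1/2)·3 = -1.
Expected payoff of Hold: (1/2)·(-3) + (1/2)·2 = -1/2.
The largest is -1/2, so Firm A's best response is Hold.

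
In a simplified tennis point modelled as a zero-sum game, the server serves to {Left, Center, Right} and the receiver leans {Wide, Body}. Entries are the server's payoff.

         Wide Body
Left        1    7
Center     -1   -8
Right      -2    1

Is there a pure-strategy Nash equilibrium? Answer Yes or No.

Row minima: Left → 1, Center → -8, Right → -2; maximin = 1.
Column maxima: Wide → 1, Body → 7; minimax = 1.
maximin = minimax = 1, so a saddle point exists.

Yes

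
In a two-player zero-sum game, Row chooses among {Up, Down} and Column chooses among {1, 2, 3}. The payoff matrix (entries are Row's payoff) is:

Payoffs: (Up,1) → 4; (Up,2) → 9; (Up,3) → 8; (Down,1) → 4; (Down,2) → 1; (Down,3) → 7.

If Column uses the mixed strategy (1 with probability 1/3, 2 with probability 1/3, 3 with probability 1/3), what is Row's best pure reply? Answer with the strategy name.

Up

Expected payoff of Up: (1/3)·4 + (1/3)·9 + (1/3)·8 = 7.
Expected payoff of Down: (1/3)·4 + (1/3)·1 + (1/3)·7 = 4.
The largest is 7, so Row's best response is Up.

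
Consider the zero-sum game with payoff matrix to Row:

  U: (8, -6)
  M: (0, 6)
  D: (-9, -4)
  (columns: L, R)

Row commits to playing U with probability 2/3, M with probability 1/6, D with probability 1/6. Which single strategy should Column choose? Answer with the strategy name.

R

If Column plays L, Row's expected payoff is (2/3)·8 + (1/6)·0 + (1/6)·(-9) = 23/6.
If Column plays R, Row's expected payoff is (2/3)·(-6) + (1/6)·6 + (1/6)·(-4) = -11/3.
Column minimizes Row's payoff; the smallest is -11/3, so the best response is R.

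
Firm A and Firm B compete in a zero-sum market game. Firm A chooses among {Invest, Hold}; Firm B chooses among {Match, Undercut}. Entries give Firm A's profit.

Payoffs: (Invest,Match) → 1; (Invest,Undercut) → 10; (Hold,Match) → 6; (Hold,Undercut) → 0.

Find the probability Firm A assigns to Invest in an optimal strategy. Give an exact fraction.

Row minima: Invest → 1, Hold → 0; maximin = 1.
Column maxima: Match → 6, Undercut → 10; minimax = 6.
1 ≠ 6, so there is no saddle point; optimal play is mixed.
Let Firm A play Invest with probability p. Expected payoff against Match: 1p + 6(1−p) = −5p + 6; against Undercut: 10p + 0(1−p) = 10p.
Setting these equal: −5p + 6 = 10p ⇒ −15p = -6 ⇒ p = 2/5, and the value is (-5)·(2/5) + 6 = 4.
For Firm B: with q = P(Match), equating Invest's and Hold's payoffs gives −9q + 10 = 6q ⇒ q = 2/3.

2/5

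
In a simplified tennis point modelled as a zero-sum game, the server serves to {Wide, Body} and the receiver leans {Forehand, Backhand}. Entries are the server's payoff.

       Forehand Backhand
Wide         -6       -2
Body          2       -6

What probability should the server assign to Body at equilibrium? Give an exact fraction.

Row minima: Wide → -6, Body → -6; maximin = -6.
Column maxima: Forehand → 2, Backhand → -2; minimax = -2.
-6 ≠ -2, so there is no saddle point; optimal play is mixed.
Let the server play Wide with probability p. Expected payoff against Forehand: (-6)p + 2(1−p) = −8p + 2; against Backhand: (-2)p + (-6)(1−p) = 4p − 6.
Setting these equal: −8p + 2 = 4p − 6 ⇒ −12p = -8 ⇒ p = 2/3, and the value is (-8)·(2/3) + 2 = -10/3.
For the receiver: with q = P(Forehand), equating Wide's and Body's payoffs gives −4q − 2 = 8q − 6 ⇒ q = 1/3.

1/3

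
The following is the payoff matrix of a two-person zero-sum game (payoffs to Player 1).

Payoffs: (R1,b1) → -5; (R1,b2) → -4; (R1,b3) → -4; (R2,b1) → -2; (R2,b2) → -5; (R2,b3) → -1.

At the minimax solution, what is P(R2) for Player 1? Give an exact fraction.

Row minima: R1 → -5, R2 → -5; maximin = -5.
Column maxima: b1 → -2, b2 → -4, b3 → -1; minimax = -4.
-5 ≠ -4, so there is no saddle point; optimal play is mixed.
b3 is strictly dominated by b1 (it gives Player 1 strictly more in every row), so Player 2 never plays it.
On the remaining 2×2 (R1, R2 vs b1, b2):
Let Player 1 play R1 with probability p. Expected payoff against b1: (-5)p + (-2)(1−p) = −3p − 2; against b2: (-4)p + (-5)(1−p) = p − 5.
Setting these equal: −3p − 2 = p − 5 ⇒ −4p = -3 ⇒ p = 3/4, and the value is (-3)·(3/4) − 2 = -17/4.
For Player 2: with q = P(b1), equating R1's and R2's payoffs gives −q − 4 = 3q − 5 ⇒ q = 1/4.

1/4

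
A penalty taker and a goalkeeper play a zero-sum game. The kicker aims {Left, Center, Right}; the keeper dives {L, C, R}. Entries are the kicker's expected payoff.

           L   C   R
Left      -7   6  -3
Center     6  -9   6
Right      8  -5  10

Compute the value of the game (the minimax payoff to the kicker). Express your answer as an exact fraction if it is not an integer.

Row minima: Left → -7, Center → -9, Right → -5; maximin = -5.
Column maxima: L → 8, C → 6, R → 10; minimax = 6.
-5 ≠ 6, so there is no saddle point; optimal play is mixed.
Center is strictly dominated by Right, so the kicker never plays it.
With Center eliminated, R is strictly dominated by L (it gives the kicker strictly more in every remaining row), so the keeper never plays it.
On the remaining 2×2 (Left, Right vs L, C):
Let the kicker play Left with probability p. Expected payoff against L: (-7)p + 8(1−p) = −15p + 8; against C: 6p + (-5)(1−p) = 11p − 5.
Setting these equal: −15p + 8 = 11p − 5 ⇒ −26p = -13 ⇒ p = 1/2, and the value is (-15)·(1/2) + 8 = 1/2.
For the keeper: with q = P(L), equating Left's and Right's payoffs gives −13q + 6 = 13q − 5 ⇒ q = 11/26.

1/2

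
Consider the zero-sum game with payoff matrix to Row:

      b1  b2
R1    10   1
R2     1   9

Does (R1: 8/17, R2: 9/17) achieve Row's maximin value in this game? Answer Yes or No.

Yes

Against b1 this mix gives (8/17)·10 + (9/17)·1 = 89/17.
Against b2 this mix gives (8/17)·1 + (9/17)·9 = 89/17.
All of Column's active replies (b1, b2) yield 89/17, and no column does worse for Row. The mix makes Column indifferent and guarantees 89/17, so it is optimal.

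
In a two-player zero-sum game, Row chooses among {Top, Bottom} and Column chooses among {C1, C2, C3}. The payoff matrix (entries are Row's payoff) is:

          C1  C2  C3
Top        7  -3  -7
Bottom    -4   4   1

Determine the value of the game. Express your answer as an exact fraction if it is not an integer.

Row minima: Top → -7, Bottom → -4; maximin = -4.
Column maxima: C1 → 7, C2 → 4, C3 → 1; minimax = 1.
-4 ≠ 1, so there is no saddle point; optimal play is mixed.
C2 is strictly dominated by C3 (it gives Row strictly more in every row), so Column never plays it.
On the remaining 2×2 (Top, Bottom vs C1, C3):
Let Row play Top with probability p. Expected payoff against C1: 7p + (-4)(1−p) = 11p − 4; against C3: (-7)p + 1(1−p) = −8p + 1.
Setting these equal: 11p − 4 = −8p + 1 ⇒ 19p = 5 ⇒ p = 5/19, and the value is (11)·(5/19) − 4 = -21/19.
For Column: with q = P(C1), equating Top's and Bottom's payoffs gives 14q − 7 = −5q + 1 ⇒ q = 8/19.

-21/19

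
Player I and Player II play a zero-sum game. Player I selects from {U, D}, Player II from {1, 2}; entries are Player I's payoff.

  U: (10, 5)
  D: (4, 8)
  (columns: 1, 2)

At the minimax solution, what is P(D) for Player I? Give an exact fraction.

5/9

Row minima: U → 5, D → 4; maximin = 5.
Column maxima: 1 → 10, 2 → 8; minimax = 8.
5 ≠ 8, so there is no saddle point; optimal play is mixed.
Let Player I play U with probability p. Expected payoff against 1: 10p + 4(1−p) = 6p + 4; against 2: 5p + 8(1−p) = −3p + 8.
Setting these equal: 6p + 4 = −3p + 8 ⇒ 9p = 4 ⇒ p = 4/9, and the value is (6)·(4/9) + 4 = 20/3.
For Player II: with q = P(1), equating U's and D's payoffs gives 5q + 5 = −4q + 8 ⇒ q = 1/3.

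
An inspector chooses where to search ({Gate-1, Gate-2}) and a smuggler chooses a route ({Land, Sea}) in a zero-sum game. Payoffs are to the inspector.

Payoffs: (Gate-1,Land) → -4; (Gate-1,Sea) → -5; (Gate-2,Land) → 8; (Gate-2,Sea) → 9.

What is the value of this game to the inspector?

8

Row minima: Gate-1 → -5, Gate-2 → 8; maximin = 8.
Column maxima: Land → 8, Sea → 9; minimax = 8.
Since maximin = minimax = 8, there is a saddle point and the value is 8.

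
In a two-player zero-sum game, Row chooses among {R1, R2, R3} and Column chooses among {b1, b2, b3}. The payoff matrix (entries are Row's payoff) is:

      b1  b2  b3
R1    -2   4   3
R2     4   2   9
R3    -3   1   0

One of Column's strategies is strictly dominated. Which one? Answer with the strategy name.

b3

b1 holds Row's payoff strictly below b3 in every row: -2 < 3, 4 < 9, -3 < 0.
So b3 is strictly dominated for Column.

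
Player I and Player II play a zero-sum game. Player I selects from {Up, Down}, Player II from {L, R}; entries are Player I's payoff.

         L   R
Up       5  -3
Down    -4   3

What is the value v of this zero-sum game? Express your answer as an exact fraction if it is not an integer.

Row minima: Up → -3, Down → -4; maximin = -3.
Column maxima: L → 5, R → 3; minimax = 3.
-3 ≠ 3, so there is no saddle point; optimal play is mixed.
Let Player I play Up with probability p. Expected payoff against L: 5p + (-4)(1−p) = 9p − 4; against R: (-3)p + 3(1−p) = −6p + 3.
Setting these equal: 9p − 4 = −6p + 3 ⇒ 15p = 7 ⇒ p = 7/15, and the value is (9)·(7/15) − 4 = 1/5.
For Player II: with q = P(L), equating Up's and Down's payoffs gives 8q − 3 = −7q + 3 ⇒ q = 2/5.

1/5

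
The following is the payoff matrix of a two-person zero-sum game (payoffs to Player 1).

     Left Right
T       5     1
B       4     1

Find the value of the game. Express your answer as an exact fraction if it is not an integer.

1

Row minima: T → 1, B → 1; maximin = 1.
Column maxima: Left → 5, Right → 1; minimax = 1.
Since maximin = minimax = 1, there is a saddle point and the value is 1.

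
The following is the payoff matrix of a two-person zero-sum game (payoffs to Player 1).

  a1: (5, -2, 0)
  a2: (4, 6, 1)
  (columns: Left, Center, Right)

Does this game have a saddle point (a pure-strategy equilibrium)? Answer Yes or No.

Yes

Row minima: a1 → -2, a2 → 1; maximin = 1.
Column maxima: Left → 5, Center → 6, Right → 1; minimax = 1.
maximin = minimax = 1, so a saddle point exists.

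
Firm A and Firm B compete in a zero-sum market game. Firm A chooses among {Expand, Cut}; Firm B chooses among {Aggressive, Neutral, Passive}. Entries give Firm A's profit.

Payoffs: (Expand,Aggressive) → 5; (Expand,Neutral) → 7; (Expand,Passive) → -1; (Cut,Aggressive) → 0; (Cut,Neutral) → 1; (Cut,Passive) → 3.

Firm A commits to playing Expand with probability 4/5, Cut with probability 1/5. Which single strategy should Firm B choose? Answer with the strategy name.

Passive

If Firm B plays Aggressive, Firm A's expected payoff is (4/5)·5 + (1/5)·0 = 4.
If Firm B plays Neutral, Firm A's expected payoff is (4/5)·7 + (1/5)·1 = 29/5.
If Firm B plays Passive, Firm A's expected payoff is (4/5)·(-1) + (1/5)·3 = -1/5.
Firm B minimizes Firm A's payoff; the smallest is -1/5, so the best response is Passive.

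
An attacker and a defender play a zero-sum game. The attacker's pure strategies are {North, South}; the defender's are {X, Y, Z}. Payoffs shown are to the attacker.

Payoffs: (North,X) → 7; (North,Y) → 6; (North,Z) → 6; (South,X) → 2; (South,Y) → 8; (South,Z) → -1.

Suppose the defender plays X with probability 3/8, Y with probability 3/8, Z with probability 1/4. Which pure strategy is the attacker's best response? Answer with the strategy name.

North

Expected payoff of North: (3/8)·7 + (3/8)·6 + (1/4)·6 = 51/8.
Expected payoff of South: (3/8)·2 + (3/8)·8 + (1/4)·(-1) = 7/2.
The largest is 51/8, so the attacker's best response is North.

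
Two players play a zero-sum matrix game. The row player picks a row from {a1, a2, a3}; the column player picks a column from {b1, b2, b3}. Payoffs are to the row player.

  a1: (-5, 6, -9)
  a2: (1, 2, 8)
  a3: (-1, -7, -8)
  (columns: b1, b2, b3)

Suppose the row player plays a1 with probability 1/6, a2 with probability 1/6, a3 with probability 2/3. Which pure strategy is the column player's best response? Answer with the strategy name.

b3

If the column player plays b1, the row player's expected payoff is (1/6)·(-5) + (1/6)·1 + (2/3)·(-1) = -4/3.
If the column player plays b2, the row player's expected payoff is (1/6)·6 + (1/6)·2 + (2/3)·(-7) = -10/3.
If the column player plays b3, the row player's expected payoff is (1/6)·(-9) + (1/6)·8 + (2/3)·(-8) = -11/2.
The column player minimizes the row player's payoff; the smallest is -11/2, so the best response is b3.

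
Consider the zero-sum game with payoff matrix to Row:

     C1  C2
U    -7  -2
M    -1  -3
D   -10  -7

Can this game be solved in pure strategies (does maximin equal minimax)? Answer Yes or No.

Row minima: U → -7, M → -3, D → -10; maximin = -3.
Column maxima: C1 → -1, C2 → -2; minimax = -2.
-3 ≠ -2, so no pure-strategy equilibrium exists.

No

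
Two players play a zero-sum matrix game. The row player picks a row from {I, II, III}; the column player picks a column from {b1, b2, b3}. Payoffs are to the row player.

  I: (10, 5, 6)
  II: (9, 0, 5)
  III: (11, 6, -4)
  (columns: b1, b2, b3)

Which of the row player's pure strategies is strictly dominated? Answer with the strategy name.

II

I gives a strictly higher payoff than II against every column: 10 > 9, 5 > 0, 6 > 5.
So II is strictly dominated and the row player never plays it.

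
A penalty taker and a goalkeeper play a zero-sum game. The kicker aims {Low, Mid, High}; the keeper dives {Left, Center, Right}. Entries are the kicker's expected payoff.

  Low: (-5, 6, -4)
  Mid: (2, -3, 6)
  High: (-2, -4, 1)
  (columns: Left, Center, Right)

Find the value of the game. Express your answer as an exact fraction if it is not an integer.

Row minima: Low → -5, Mid → -3, High → -4; maximin = -3.
Column maxima: Left → 2, Center → 6, Right → 6; minimax = 2.
-3 ≠ 2, so there is no saddle point; optimal play is mixed.
High is strictly dominated by Mid, so the kicker never plays it.
Right is strictly dominated by Left (it gives the kicker strictly more in every row), so the keeper never plays it.
On the remaining 2×2 (Low, Mid vs Left, Center):
Let the kicker play Low with probability p. Expected payoff against Left: (-5)p + 2(1−p) = −7p + 2; against Center: 6p + (-3)(1−p) = 9p − 3.
Setting these equal: −7p + 2 = 9p − 3 ⇒ −16p = -5 ⇒ p = 5/16, and the value is (-7)·(5/16) + 2 = -3/16.
For the keeper: with q = P(Left), equating Low's and Mid's payoffs gives −11q + 6 = 5q − 3 ⇒ q = 9/16.

-3/16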